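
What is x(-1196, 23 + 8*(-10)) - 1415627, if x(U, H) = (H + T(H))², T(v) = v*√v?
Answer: -1597571 + 6498*I*√57 ≈ -1.5976e+6 + 49059.0*I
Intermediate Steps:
T(v) = v^(3/2)
x(U, H) = (H + H^(3/2))²
x(-1196, 23 + 8*(-10)) - 1415627 = ((23 + 8*(-10)) + (23 + 8*(-10))^(3/2))² - 1415627 = ((23 - 80) + (23 - 80)^(3/2))² - 1415627 = (-57 + (-57)^(3/2))² - 1415627 = (-57 - 57*I*√57)² - 1415627 = -1415627 + (-57 - 57*I*√57)²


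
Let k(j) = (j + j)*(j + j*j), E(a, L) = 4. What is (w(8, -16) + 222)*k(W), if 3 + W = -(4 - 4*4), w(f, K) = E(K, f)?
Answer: 366120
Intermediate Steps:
w(f, K) = 4
W = 9 (W = -3 - (4 - 4*4) = -3 - (4 - 16) = -3 - 1*(-12) = -3 + 12 = 9)
k(j) = 2*j*(j + j²) (k(j) = (2*j)*(j + j²) = 2*j*(j + j²))
(w(8, -16) + 222)*k(W) = (4 + 222)*(2*9²*(1 + 9)) = 226*(2*81*10) = 226*1620 = 366120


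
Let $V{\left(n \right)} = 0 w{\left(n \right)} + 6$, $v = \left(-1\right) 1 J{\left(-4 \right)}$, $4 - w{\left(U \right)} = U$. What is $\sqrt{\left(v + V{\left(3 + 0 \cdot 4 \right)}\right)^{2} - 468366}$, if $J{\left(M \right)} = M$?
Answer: $i \sqrt{468266} \approx 684.3 i$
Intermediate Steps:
$w{\left(U \right)} = 4 - U$
$v = 4$ ($v = \left(-1\right) 1 \left(-4\right) = \left(-1\right) \left(-4\right) = 4$)
$V{\left(n \right)} = 6$ ($V{\left(n \right)} = 0 \left(4 - n\right) + 6 = 0 + 6 = 6$)
$\sqrt{\left(v + V{\left(3 + 0 \cdot 4 \right)}\right)^{2} - 468366} = \sqrt{\left(4 + 6\right)^{2} - 468366} = \sqrt{10^{2} - 468366} = \sqrt{100 - 468366} = \sqrt{-468266} = i \sqrt{468266}$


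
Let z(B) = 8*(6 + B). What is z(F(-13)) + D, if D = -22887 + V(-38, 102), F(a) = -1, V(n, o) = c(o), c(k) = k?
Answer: -22745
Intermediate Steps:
V(n, o) = o
z(B) = 48 + 8*B
D = -22785 (D = -22887 + 102 = -22785)
z(F(-13)) + D = (48 + 8*(-1)) - 22785 = (48 - 8) - 22785 = 40 - 22785 = -22745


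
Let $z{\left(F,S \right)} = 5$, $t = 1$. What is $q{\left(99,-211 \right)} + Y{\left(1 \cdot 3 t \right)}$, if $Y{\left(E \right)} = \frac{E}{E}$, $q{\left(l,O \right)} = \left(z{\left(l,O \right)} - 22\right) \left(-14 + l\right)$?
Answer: $-1444$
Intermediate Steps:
$q{\left(l,O \right)} = 238 - 17 l$ ($q{\left(l,O \right)} = \left(5 - 22\right) \left(-14 + l\right) = - 17 \left(-14 + l\right) = 238 - 17 l$)
$Y{\left(E \right)} = 1$
$q{\left(99,-211 \right)} + Y{\left(1 \cdot 3 t \right)} = \left(238 - 1683\right) + 1 = -1445 + 1 = -1444$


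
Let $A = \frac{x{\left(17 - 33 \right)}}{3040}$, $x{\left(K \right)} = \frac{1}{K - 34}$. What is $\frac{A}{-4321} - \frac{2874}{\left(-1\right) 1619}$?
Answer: $\frac{1887620209619}{1063346248000} \approx 1.7752$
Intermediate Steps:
$x{\left(K \right)} = \frac{1}{-34 + K}$
$A = - \frac{1}{152000}$ ($A = \frac{1}{\left(-34 + \left(17 - 33\right)\right) 3040} = \frac{1}{-34 - 16} \cdot \frac{1}{3040} = \frac{1}{-50} \cdot \frac{1}{3040} = \left(- \frac{1}{50}\right) \frac{1}{3040} = - \frac{1}{152000} \approx -6.5789 \cdot 10^{-6}$)
$\frac{A}{-4321} - \frac{2874}{\left(-1\right) 1619} = - \frac{1}{152000 \left(-4321\right)} - \frac{2874}{\left(-1\right) 1619} = \left(- \frac{1}{152000}\right) \left(- \frac{1}{4321}\right) - \frac{2874}{-1619} = \frac{1}{656792000} - - \frac{2874}{1619} = \frac{1}{656792000} + \frac{2874}{1619} = \frac{1887620209619}{1063346248000}$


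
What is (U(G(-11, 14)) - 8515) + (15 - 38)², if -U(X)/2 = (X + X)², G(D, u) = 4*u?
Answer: -33074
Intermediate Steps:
U(X) = -8*X² (U(X) = -2*(X + X)² = -2*4*X² = -8*X²)
(U(G(-11, 14)) - 8515) + (15 - 38)² = (-8*(4*14)² - 8515) + (15 - 38)² = (-8*56² - 8515) + (-23)² = (-8*3136 - 8515) + 529 = (-25088 - 8515) + 529 = -33603 + 529 = -33074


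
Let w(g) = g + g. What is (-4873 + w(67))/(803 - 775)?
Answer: -677/4 ≈ -169.25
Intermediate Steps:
w(g) = 2*g
(-4873 + w(67))/(803 - 775) = (-4873 + 2*67)/(803 - 775) = (-4873 + 134)/28 = -4739*1/28 = -677/4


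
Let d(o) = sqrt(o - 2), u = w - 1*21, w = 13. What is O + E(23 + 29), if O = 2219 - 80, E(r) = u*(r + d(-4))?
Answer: 1723 - 8*I*sqrt(6) ≈ 1723.0 - 19.596*I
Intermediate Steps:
u = -8 (u = 13 - 1*21 = 13 - 21 = -8)
d(o) = sqrt(-2 + o)
E(r) = -8*r - 8*I*sqrt(6) (E(r) = -8*(r + sqrt(-2 - 4)) = -8*(r + sqrt(-6)) = -8*(r + I*sqrt(6)) = -8*r - 8*I*sqrt(6))
O = 2139
O + E(23 + 29) = 2139 + (-8*(23 + 29) - 8*I*sqrt(6)) = 2139 + (-8*52 - 8*I*sqrt(6)) = 2139 + (-416 - 8*I*sqrt(6)) = 1723 - 8*I*sqrt(6)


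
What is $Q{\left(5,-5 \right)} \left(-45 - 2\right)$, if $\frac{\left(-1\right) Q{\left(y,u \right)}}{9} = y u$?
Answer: $-10575$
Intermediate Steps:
$Q{\left(y,u \right)} = - 9 u y$ ($Q{\left(y,u \right)} = - 9 y u = - 9 u y$)
$Q{\left(5,-5 \right)} \left(-45 - 2\right) = \left(-9\right) \left(-5\right) 5 \left(-45 - 2\right) = 225 \left(-47\right) = -10575$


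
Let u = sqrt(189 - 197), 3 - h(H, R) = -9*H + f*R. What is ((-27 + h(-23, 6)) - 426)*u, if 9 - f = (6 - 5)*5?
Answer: -1362*I*sqrt(2) ≈ -1926.2*I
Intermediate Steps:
f = 4 (f = 9 - (6 - 5)*5 = 9 - 5 = 4)
h(H, R) = 3 - 4*R + 9*H (h(H, R) = 3 - (-9*H + 4*R) = 3 + (-4*R + 9*H) = 3 - 4*R + 9*H)
u = 2*I*sqrt(2) (u = sqrt(-8) = 2*I*sqrt(2) ≈ 2.8284*I)
((-27 + h(-23, 6)) - 426)*u = ((-27 + (3 - 4*6 + 9*(-23))) - 426)*(2*I*sqrt(2)) = ((-27 + (3 - 24 - 207)) - 426)*(2*I*sqrt(2)) = ((-27 - 228) - 426)*(2*I*sqrt(2)) = (-255 - 426)*(2*I*sqrt(2)) = -1362*I*sqrt(2)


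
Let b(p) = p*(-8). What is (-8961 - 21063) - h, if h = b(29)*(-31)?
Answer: -37216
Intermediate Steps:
b(p) = -8*p
h = 7192 (h = -8*29*(-31) = -232*(-31) = 7192)
(-8961 - 21063) - h = (-8961 - 21063) - 1*7192 = -30024 - 7192 = -37216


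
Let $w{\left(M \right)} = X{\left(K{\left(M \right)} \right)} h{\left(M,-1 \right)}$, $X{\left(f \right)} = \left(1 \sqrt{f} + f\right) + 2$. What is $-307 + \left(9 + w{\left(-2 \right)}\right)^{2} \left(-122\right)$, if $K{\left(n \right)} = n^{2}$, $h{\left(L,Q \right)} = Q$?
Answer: $-429$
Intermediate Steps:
$X{\left(f \right)} = 2 + f + \sqrt{f}$ ($X{\left(f \right)} = \left(\sqrt{f} + f\right) + 2 = \left(f + \sqrt{f}\right) + 2 = 2 + f + \sqrt{f}$)
$w{\left(M \right)} = -2 - M^{2} - \sqrt{M^{2}}$ ($w{\left(M \right)} = \left(2 + M^{2} + \sqrt{M^{2}}\right) \left(-1\right) = -2 - M^{2} - \sqrt{M^{2}}$)
$-307 + \left(9 + w{\left(-2 \right)}\right)^{2} \left(-122\right) = -307 + \left(9 - \left(6 + \sqrt{\left(-2\right)^{2}}\right)\right)^{2} \left(-122\right) = -307 + \left(9 - \left(6 + \sqrt{4}\right)\right)^{2} \left(-122\right) = -307 + \left(9 - 8\right)^{2} \left(-122\right) = -307 + 1^{2} \left(-122\right) = -307 + 1 \left(-122\right) = -307 - 122 = -429$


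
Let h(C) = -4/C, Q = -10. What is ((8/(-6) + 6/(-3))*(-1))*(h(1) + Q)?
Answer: -140/3 ≈ -46.667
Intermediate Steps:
((8/(-6) + 6/(-3))*(-1))*(h(1) + Q) = ((8/(-6) + 6/(-3))*(-1))*(-4/1 - 10) = ((8*(-⅙) + 6*(-⅓))*(-1))*(-4*1 - 10) = ((-4/3 - 2)*(-1))*(-4 - 10) = -10/3*(-1)*(-14) = (10/3)*(-14) = -140/3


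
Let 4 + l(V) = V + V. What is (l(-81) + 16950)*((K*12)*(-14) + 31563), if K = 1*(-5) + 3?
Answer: 535392816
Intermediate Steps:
l(V) = -4 + 2*V (l(V) = -4 + (V + V) = -4 + 2*V)
K = -2 (K = -5 + 3 = -2)
(l(-81) + 16950)*((K*12)*(-14) + 31563) = ((-4 + 2*(-81)) + 16950)*(-2*12*(-14) + 31563) = ((-4 - 162) + 16950)*(-24*(-14) + 31563) = (-166 + 16950)*(336 + 31563) = 16784*31899 = 535392816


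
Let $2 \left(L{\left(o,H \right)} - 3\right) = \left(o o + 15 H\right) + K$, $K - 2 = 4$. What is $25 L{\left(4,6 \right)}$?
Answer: $1475$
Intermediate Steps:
$K = 6$ ($K = 2 + 4 = 6$)
$L{\left(o,H \right)} = 6 + \frac{o^{2}}{2} + \frac{15 H}{2}$ ($L{\left(o,H \right)} = 3 + \frac{\left(o o + 15 H\right) + 6}{2} = 3 + \frac{\left(o^{2} + 15 H\right) + 6}{2} = 3 + \frac{6 + o^{2} + 15 H}{2} = 3 + \left(3 + \frac{o^{2}}{2} + \frac{15 H}{2}\right) = 6 + \frac{o^{2}}{2} + \frac{15 H}{2}$)
$25 L{\left(4,6 \right)} = 25 \left(6 + \frac{4^{2}}{2} + \frac{15}{2} \cdot 6\right) = 25 \left(6 + \frac{1}{2} \cdot 16 + 45\right) = 25 \left(6 + 8 + 45\right) = 25 \cdot 59 = 1475$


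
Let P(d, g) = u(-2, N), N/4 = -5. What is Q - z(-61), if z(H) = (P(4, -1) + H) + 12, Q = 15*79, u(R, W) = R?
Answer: 1236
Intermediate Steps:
N = -20 (N = 4*(-5) = -20)
Q = 1185
P(d, g) = -2
z(H) = 10 + H (z(H) = (-2 + H) + 12 = 10 + H)
Q - z(-61) = 1185 - (10 - 61) = 1185 - 1*(-51) = 1185 + 51 = 1236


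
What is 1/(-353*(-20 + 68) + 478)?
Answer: -1/16466 ≈ -6.0731e-5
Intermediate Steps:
1/(-353*(-20 + 68) + 478) = 1/(-353*48 + 478) = 1/(-16944 + 478) = 1/(-16466) = -1/16466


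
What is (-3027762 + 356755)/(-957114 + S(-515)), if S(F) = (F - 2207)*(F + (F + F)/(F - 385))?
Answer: -120195315/19872037 ≈ -6.0485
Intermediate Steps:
S(F) = (-2207 + F)*(F + 2*F/(-385 + F)) (S(F) = (-2207 + F)*(F + (2*F)/(-385 + F)) = (-2207 + F)*(F + 2*F/(-385 + F)))
(-3027762 + 356755)/(-957114 + S(-515)) = (-3027762 + 356755)/(-957114 - 515*(845281 + (-515)**2 - 2590*(-515))/(-385 - 515)) = -2671007/(-957114 - 515*(845281 + 265225 + 1333850)/(-900)) = -2671007/(-957114 - 515*(-1/900)*2444356) = -2671007/(-957114 + 62942167/45) = -2671007/19872037/45 = -2671007*45/19872037 = -120195315/19872037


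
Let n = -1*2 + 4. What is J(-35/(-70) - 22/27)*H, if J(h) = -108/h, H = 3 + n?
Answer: 29160/17 ≈ 1715.3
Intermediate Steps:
n = 2 (n = -2 + 4 = 2)
H = 5 (H = 3 + 2 = 5)
J(-35/(-70) - 22/27)*H = -108/(-35/(-70) - 22/27)*5 = -108/(-35*(-1/70) - 22*1/27)*5 = -108/(½ - 22/27)*5 = -108/(-17/54)*5 = -108*(-54/17)*5 = (5832/17)*5 = 29160/17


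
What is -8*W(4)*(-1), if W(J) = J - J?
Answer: 0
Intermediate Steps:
W(J) = 0
-8*W(4)*(-1) = -8*0*(-1) = 0*(-1) = 0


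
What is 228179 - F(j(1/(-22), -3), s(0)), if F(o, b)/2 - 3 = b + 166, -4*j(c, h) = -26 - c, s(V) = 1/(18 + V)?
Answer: 2050568/9 ≈ 2.2784e+5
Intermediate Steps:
j(c, h) = 13/2 + c/4 (j(c, h) = -(-26 - c)/4 = 13/2 + c/4)
F(o, b) = 338 + 2*b (F(o, b) = 6 + 2*(b + 166) = 6 + 2*(166 + b) = 6 + (332 + 2*b) = 338 + 2*b)
228179 - F(j(1/(-22), -3), s(0)) = 228179 - (338 + 2/(18 + 0)) = 228179 - (338 + 2/18) = 228179 - (338 + 2*(1/18)) = 228179 - (338 + ⅑) = 228179 - 1*3043/9 = 228179 - 3043/9 = 2050568/9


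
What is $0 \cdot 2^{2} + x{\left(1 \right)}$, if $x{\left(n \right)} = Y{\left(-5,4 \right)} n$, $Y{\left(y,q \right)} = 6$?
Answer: $6$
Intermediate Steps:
$x{\left(n \right)} = 6 n$
$0 \cdot 2^{2} + x{\left(1 \right)} = 0 \cdot 2^{2} + 6 \cdot 1 = 0 \cdot 4 + 6 = 0 + 6 = 6$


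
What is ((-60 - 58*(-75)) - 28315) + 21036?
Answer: -2989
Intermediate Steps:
((-60 - 58*(-75)) - 28315) + 21036 = ((-60 + 4350) - 28315) + 21036 = (4290 - 28315) + 21036 = -24025 + 21036 = -2989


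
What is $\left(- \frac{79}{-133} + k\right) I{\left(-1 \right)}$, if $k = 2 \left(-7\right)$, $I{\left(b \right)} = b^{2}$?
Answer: $- \frac{1783}{133} \approx -13.406$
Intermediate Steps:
$k = -14$
$\left(- \frac{79}{-133} + k\right) I{\left(-1 \right)} = \left(- \frac{79}{-133} - 14\right) \left(-1\right)^{2} = \left(\left(-79\right) \left(- \frac{1}{133}\right) - 14\right) 1 = \left(\frac{79}{133} - 14\right) 1 = \left(- \frac{1783}{133}\right) 1 = - \frac{1783}{133}$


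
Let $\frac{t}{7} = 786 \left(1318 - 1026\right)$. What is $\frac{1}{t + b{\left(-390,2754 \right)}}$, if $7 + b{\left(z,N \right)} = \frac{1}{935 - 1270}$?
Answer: $\frac{335}{538203294} \approx 6.2244 \cdot 10^{-7}$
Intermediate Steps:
$b{\left(z,N \right)} = - \frac{2346}{335}$ ($b{\left(z,N \right)} = -7 + \frac{1}{935 - 1270} = -7 + \frac{1}{-335} = -7 - \frac{1}{335} = - \frac{2346}{335}$)
$t = 1606584$ ($t = 7 \cdot 786 \left(1318 - 1026\right) = 7 \cdot 786 \cdot 292 = 7 \cdot 229512 = 1606584$)
$\frac{1}{t + b{\left(-390,2754 \right)}} = \frac{1}{1606584 - \frac{2346}{335}} = \frac{1}{\frac{538203294}{335}} = \frac{335}{538203294}$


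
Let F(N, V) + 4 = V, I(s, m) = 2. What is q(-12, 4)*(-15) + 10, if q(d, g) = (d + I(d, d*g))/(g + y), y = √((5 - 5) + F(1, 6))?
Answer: 370/7 - 75*√2/7 ≈ 37.705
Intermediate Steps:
F(N, V) = -4 + V
y = √2 (y = √((5 - 5) + (-4 + 6)) = √(0 + 2) = √2 ≈ 1.4142)
q(d, g) = (2 + d)/(g + √2) (q(d, g) = (d + 2)/(g + √2) = (2 + d)/(g + √2))
q(-12, 4)*(-15) + 10 = ((2 - 12)/(4 + √2))*(-15) + 10 = (-10/(4 + √2))*(-15) + 10 = -10/(4 + √2)*(-15) + 10 = 150/(4 + √2) + 10 = 10 + 150/(4 + √2)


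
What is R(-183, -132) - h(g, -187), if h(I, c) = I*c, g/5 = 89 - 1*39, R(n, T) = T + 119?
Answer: 46737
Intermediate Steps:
R(n, T) = 119 + T
g = 250 (g = 5*(89 - 1*39) = 5*(89 - 39) = 5*50 = 250)
R(-183, -132) - h(g, -187) = (119 - 132) - 250*(-187) = -13 - 1*(-46750) = -13 + 46750 = 46737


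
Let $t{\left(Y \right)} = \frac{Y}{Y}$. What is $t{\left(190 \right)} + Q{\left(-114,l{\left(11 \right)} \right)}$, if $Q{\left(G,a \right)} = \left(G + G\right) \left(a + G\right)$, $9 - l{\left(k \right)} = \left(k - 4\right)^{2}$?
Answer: $35113$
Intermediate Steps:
$l{\left(k \right)} = 9 - \left(-4 + k\right)^{2}$ ($l{\left(k \right)} = 9 - \left(k - 4\right)^{2} = 9 - \left(-4 + k\right)^{2}$)
$t{\left(Y \right)} = 1$
$Q{\left(G,a \right)} = 2 G \left(G + a\right)$
$t{\left(190 \right)} + Q{\left(-114,l{\left(11 \right)} \right)} = 1 + 2 \left(-114\right) \left(-114 + \left(9 - \left(-4 + 11\right)^{2}\right)\right) = 1 + 2 \left(-114\right) \left(-114 + \left(9 - 7^{2}\right)\right) = 1 + 2 \left(-114\right) \left(-114 + \left(9 - 49\right)\right) = 1 + 2 \left(-114\right) \left(-114 - 40\right) = 1 + 2 \left(-114\right) \left(-154\right) = 1 + 35112 = 35113$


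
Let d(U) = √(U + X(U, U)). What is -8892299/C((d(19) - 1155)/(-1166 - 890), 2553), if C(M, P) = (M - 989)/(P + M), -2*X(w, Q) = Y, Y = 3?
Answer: 17250174409952839121/750900856077 - 5886986491568*√70/750900856077 ≈ 2.2973e+7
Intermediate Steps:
X(w, Q) = -3/2 (X(w, Q) = -½*3 = -3/2)
d(U) = √(-3/2 + U) (d(U) = √(U - 3/2) = √(-3/2 + U))
C(M, P) = (-989 + M)/(M + P)
-8892299/C((d(19) - 1155)/(-1166 - 890), 2553) = -8892299*((√(-6 + 4*19)/2 - 1155)/(-1166 - 890) + 2553)/(-989 + (√(-6 + 4*19)/2 - 1155)/(-1166 - 890)) = -8892299*((√(-6 + 76)/2 - 1155)/(-2056) + 2553)/(-989 + (√(-6 + 76)/2 - 1155)/(-2056)) = -8892299*((√70/2 - 1155)*(-1/2056) + 2553)/(-989 + (√70/2 - 1155)*(-1/2056)) = -8892299*((-1155 + √70/2)*(-1/2056) + 2553)/(-989 + (-1155 + √70/2)*(-1/2056)) = -8892299*((1155/2056 - √70/4112) + 2553)/(-989 + (1155/2056 - √70/4112)) = -8892299*(5250123/2056 - √70/4112)/(-2032229/2056 - √70/4112)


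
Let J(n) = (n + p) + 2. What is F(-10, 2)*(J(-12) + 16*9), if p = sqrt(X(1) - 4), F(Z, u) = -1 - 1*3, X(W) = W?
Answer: -536 - 4*I*sqrt(3) ≈ -536.0 - 6.9282*I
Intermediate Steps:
F(Z, u) = -4 (F(Z, u) = -1 - 3 = -4)
p = I*sqrt(3) (p = sqrt(1 - 4) = sqrt(-3) = I*sqrt(3) ≈ 1.732*I)
J(n) = 2 + n + I*sqrt(3) (J(n) = (n + I*sqrt(3)) + 2 = 2 + n + I*sqrt(3))
F(-10, 2)*(J(-12) + 16*9) = -4*((2 - 12 + I*sqrt(3)) + 16*9) = -4*((-10 + I*sqrt(3)) + 144) = -4*(134 + I*sqrt(3)) = -536 - 4*I*sqrt(3)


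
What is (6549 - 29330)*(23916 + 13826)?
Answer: -859800502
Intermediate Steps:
(6549 - 29330)*(23916 + 13826) = -22781*37742 = -859800502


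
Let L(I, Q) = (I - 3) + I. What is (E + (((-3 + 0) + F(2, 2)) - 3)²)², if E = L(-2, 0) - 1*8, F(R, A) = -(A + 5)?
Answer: 23716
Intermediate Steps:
F(R, A) = -5 - A (F(R, A) = -(5 + A) = -5 - A)
L(I, Q) = -3 + 2*I (L(I, Q) = (-3 + I) + I = -3 + 2*I)
E = -15 (E = (-3 + 2*(-2)) - 1*8 = (-3 - 4) - 8 = -7 - 8 = -15)
(E + (((-3 + 0) + F(2, 2)) - 3)²)² = (-15 + (((-3 + 0) + (-5 - 1*2)) - 3)²)² = (-15 + ((-3 + (-5 - 2)) - 3)²)² = (-15 + ((-3 - 7) - 3)²)² = (-15 + (-10 - 3)²)² = (-15 + (-13)²)² = (-15 + 169)² = 154² = 23716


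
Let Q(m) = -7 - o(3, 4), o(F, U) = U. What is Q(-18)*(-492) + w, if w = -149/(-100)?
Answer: 541349/100 ≈ 5413.5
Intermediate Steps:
w = 149/100 (w = -149*(-1/100) = 149/100 ≈ 1.4900)
Q(m) = -11 (Q(m) = -7 - 1*4 = -7 - 4 = -11)
Q(-18)*(-492) + w = -11*(-492) + 149/100 = 5412 + 149/100 = 541349/100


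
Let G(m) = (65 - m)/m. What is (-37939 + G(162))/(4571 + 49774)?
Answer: -1229243/1760778 ≈ -0.69812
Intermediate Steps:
G(m) = (65 - m)/m
(-37939 + G(162))/(4571 + 49774) = (-37939 + (65 - 1*162)/162)/(4571 + 49774) = (-37939 + (65 - 162)/162)/54345 = (-37939 + (1/162)*(-97))*(1/54345) = (-37939 - 97/162)*(1/54345) = -6146215/162*1/54345 = -1229243/1760778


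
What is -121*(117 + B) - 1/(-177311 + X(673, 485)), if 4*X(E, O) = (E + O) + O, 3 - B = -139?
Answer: -22175507735/707601 ≈ -31339.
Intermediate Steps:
B = 142 (B = 3 - 1*(-139) = 3 + 139 = 142)
X(E, O) = O/2 + E/4 (X(E, O) = ((E + O) + O)/4 = (E + 2*O)/4 = O/2 + E/4)
-121*(117 + B) - 1/(-177311 + X(673, 485)) = -121*(117 + 142) - 1/(-177311 + ((½)*485 + (¼)*673)) = -121*259 - 1/(-177311 + (485/2 + 673/4)) = -31339 - 1/(-177311 + 1643/4) = -31339 - 1/(-707601/4) = -31339 - 1*(-4/707601) = -31339 + 4/707601 = -22175507735/707601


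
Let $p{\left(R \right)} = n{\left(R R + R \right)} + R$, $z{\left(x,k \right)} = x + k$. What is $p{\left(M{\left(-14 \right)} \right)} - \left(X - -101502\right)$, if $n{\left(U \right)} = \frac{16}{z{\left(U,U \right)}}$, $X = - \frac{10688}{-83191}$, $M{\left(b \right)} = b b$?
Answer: $- \frac{81353149101120}{803042723} \approx -1.0131 \cdot 10^{5}$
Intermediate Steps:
$z{\left(x,k \right)} = k + x$
$M{\left(b \right)} = b^{2}$
$X = \frac{10688}{83191}$ ($X = \left(-10688\right) \left(- \frac{1}{83191}\right) = \frac{10688}{83191} \approx 0.12848$)
$n{\left(U \right)} = \frac{8}{U}$ ($n{\left(U \right)} = \frac{16}{U + U} = \frac{16}{2 U} = 16 \frac{1}{2 U} = \frac{8}{U}$)
$p{\left(R \right)} = R + \frac{8}{R + R^{2}}$ ($p{\left(R \right)} = \frac{8}{R R + R} + R = \frac{8}{R^{2} + R} + R = \frac{8}{R + R^{2}} + R = R + \frac{8}{R + R^{2}}$)
$p{\left(M{\left(-14 \right)} \right)} - \left(X - -101502\right) = \frac{8 + \left(\left(-14\right)^{2}\right)^{2} \left(1 + \left(-14\right)^{2}\right)}{\left(-14\right)^{2} \left(1 + \left(-14\right)^{2}\right)} - \left(\frac{10688}{83191} - -101502\right) = \frac{8 + 196^{2} \left(1 + 196\right)}{196 \left(1 + 196\right)} - \left(\frac{10688}{83191} + 101502\right) = \frac{8 + 38416 \cdot 197}{196 \cdot 197} - \frac{8444063570}{83191} = \frac{1}{196} \cdot \frac{1}{197} \left(8 + 7567952\right) - \frac{8444063570}{83191} = \frac{1}{196} \cdot \frac{1}{197} \cdot 7567960 - \frac{8444063570}{83191} = \frac{1891990}{9653} - \frac{8444063570}{83191} = - \frac{81353149101120}{803042723}$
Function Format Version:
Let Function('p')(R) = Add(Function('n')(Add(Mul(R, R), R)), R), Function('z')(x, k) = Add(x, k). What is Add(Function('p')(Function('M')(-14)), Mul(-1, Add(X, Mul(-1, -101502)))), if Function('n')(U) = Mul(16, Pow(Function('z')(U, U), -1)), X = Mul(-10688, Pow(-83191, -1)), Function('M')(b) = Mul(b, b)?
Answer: Rational(-81353149101120, 803042723) ≈ -1.0131e+5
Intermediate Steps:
Function('z')(x, k) = Add(k, x)
Function('M')(b) = Pow(b, 2)
X = Rational(10688, 83191) (X = Mul(-10688, Rational(-1, 83191)) = Rational(10688, 83191) ≈ 0.12848)
Function('n')(U) = Mul(8, Pow(U, -1)) (Function('n')(U) = Mul(16, Pow(Add(U, U), -1)) = Mul(16, Pow(Mul(2, U), -1)) = Mul(16, Mul(Rational(1, 2), Pow(U, -1))) = Mul(8, Pow(U, -1)))
Function('p')(R) = Add(R, Mul(8, Pow(Add(R, Pow(R, 2)), -1))) (Function('p')(R) = Add(Mul(8, Pow(Add(Mul(R, R), R), -1)), R) = Add(Mul(8, Pow(Add(Pow(R, 2), R), -1)), R) = Add(Mul(8, Pow(Add(R, Pow(R, 2)), -1)), R) = Add(R, Mul(8, Pow(Add(R, Pow(R, 2)), -1))))
Add(Function('p')(Function('M')(-14)), Mul(-1, Add(X, Mul(-1, -101502)))) = Add(Mul(Pow(Pow(-14, 2), -1), Pow(Add(1, Pow(-14, 2)), -1), Add(8, Mul(Pow(Pow(-14, 2), 2), Add(1, Pow(-14, 2))))), Mul(-1, Add(Rational(10688, 83191), Mul(-1, -101502)))) = Add(Mul(Pow(196, -1), Pow(Add(1, 196), -1), Add(8, Mul(Pow(196, 2), Add(1, 196)))), Mul(-1, Add(Rational(10688, 83191), 101502))) = Add(Mul(Rational(1, 196), Pow(197, -1), Add(8, Mul(38416, 197))), Mul(-1, Rational(8444063570, 83191))) = Add(Mul(Rational(1, 196), Rational(1, 197), Add(8, 7567952)), Rational(-8444063570, 83191)) = Add(Mul(Rational(1, 196), Rational(1, 197), 7567960), Rational(-8444063570, 83191)) = Add(Rational(1891990, 9653), Rational(-8444063570, 83191)) = Rational(-81353149101120, 803042723)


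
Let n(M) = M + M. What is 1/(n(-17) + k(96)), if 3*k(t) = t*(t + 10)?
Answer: 1/3358 ≈ 0.00029780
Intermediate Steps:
k(t) = t*(10 + t)/3 (k(t) = (t*(t + 10))/3 = (t*(10 + t))/3 = t*(10 + t)/3)
n(M) = 2*M
1/(n(-17) + k(96)) = 1/(2*(-17) + (⅓)*96*(10 + 96)) = 1/(-34 + (⅓)*96*106) = 1/(-34 + 3392) = 1/3358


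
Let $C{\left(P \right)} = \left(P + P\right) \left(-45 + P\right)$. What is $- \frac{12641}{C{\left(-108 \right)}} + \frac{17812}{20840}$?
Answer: $\frac{40651567}{86090040} \approx 0.4722$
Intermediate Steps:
$C{\left(P \right)} = 2 P \left(-45 + P\right)$
$- \frac{12641}{C{\left(-108 \right)}} + \frac{17812}{20840} = - \frac{12641}{2 \left(-108\right) \left(-45 - 108\right)} + \frac{17812}{20840} = - \frac{12641}{2 \left(-108\right) \left(-153\right)} + 17812 \cdot \frac{1}{20840} = - \frac{12641}{33048} + \frac{4453}{5210} = \frac{40651567}{86090040}$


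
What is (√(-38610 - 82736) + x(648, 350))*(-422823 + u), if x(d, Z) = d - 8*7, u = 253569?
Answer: -100198368 - 169254*I*√121346 ≈ -1.002e+8 - 5.8959e+7*I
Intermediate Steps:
x(d, Z) = -56 + d (x(d, Z) = d - 56 = -56 + d)
(√(-38610 - 82736) + x(648, 350))*(-422823 + u) = (√(-38610 - 82736) + (-56 + 648))*(-422823 + 253569) = (√(-121346) + 592)*(-169254) = (I*√121346 + 592)*(-169254) = (592 + I*√121346)*(-169254) = -100198368 - 169254*I*√121346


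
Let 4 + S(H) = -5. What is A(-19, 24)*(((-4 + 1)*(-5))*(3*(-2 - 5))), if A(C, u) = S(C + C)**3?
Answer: 229635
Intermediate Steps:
S(H) = -9 (S(H) = -4 - 5 = -9)
A(C, u) = -729 (A(C, u) = (-9)**3 = -729)
A(-19, 24)*(((-4 + 1)*(-5))*(3*(-2 - 5))) = -729*(-4 + 1)*(-5)*3*(-2 - 5) = -729*(-3*(-5))*3*(-7) = -10935*(-21) = -729*(-315) = 229635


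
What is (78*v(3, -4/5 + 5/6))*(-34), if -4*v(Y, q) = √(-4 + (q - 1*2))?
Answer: 221*I*√5370/10 ≈ 1619.5*I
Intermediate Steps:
v(Y, q) = -√(-6 + q)/4 (v(Y, q) = -√(-4 + (q - 1*2))/4 = -√(-4 + (q - 2))/4 = -√(-4 + (-2 + q))/4 = -√(-6 + q)/4)
(78*v(3, -4/5 + 5/6))*(-34) = (78*(-√(-6 + (-4/5 + 5/6))/4))*(-34) = (78*(-√(-6 + (-4*⅕ + 5*(⅙)))/4))*(-34) = (78*(-√(-6 + (-⅘ + ⅚))/4))*(-34) = (78*(-√(-6 + 1/30)/4))*(-34) = (78*(-I*√5370/120))*(-34) = -13*I*√5370/20*(-34) = 221*I*√5370/10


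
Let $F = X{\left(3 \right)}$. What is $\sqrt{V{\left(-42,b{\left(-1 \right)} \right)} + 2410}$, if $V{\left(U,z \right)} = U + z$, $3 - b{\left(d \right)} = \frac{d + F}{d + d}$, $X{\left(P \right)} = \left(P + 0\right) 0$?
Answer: $\frac{\sqrt{9482}}{2} \approx 48.688$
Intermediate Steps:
$X{\left(P \right)} = 0$ ($X{\left(P \right)} = P 0 = 0$)
$F = 0$
$b{\left(d \right)} = \frac{5}{2}$ ($b{\left(d \right)} = 3 - \frac{d + 0}{d + d} = 3 - \frac{d}{2 d} = 3 - d \frac{1}{2 d} = 3 - \frac{1}{2} = \frac{5}{2}$)
$\sqrt{V{\left(-42,b{\left(-1 \right)} \right)} + 2410} = \sqrt{\left(-42 + \frac{5}{2}\right) + 2410} = \sqrt{- \frac{79}{2} + 2410} = \sqrt{\frac{4741}{2}} = \frac{\sqrt{9482}}{2}$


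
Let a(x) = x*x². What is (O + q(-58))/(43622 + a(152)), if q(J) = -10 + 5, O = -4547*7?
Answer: -15917/1777715 ≈ -0.0089536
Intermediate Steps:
O = -31829
a(x) = x³
q(J) = -5
(O + q(-58))/(43622 + a(152)) = (-31829 - 5)/(43622 + 152³) = -31834/(43622 + 3511808) = -31834/3555430 = -31834*1/3555430 = -15917/1777715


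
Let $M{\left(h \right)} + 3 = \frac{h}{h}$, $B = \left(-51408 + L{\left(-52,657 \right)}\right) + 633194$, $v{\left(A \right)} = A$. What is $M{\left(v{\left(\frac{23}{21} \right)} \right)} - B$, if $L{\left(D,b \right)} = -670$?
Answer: $-581118$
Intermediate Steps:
$B = 581116$ ($B = \left(-51408 - 670\right) + 633194 = -52078 + 633194 = 581116$)
$M{\left(h \right)} = -2$ ($M{\left(h \right)} = -3 + \frac{h}{h} = -3 + 1 = -2$)
$M{\left(v{\left(\frac{23}{21} \right)} \right)} - B = -2 - 581116 = -581118$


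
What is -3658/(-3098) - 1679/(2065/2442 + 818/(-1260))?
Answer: -333385790006/39005369 ≈ -8547.2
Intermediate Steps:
-3658/(-3098) - 1679/(2065/2442 + 818/(-1260)) = -3658*(-1/3098) - 1679/(2065*(1/2442) + 818*(-1/1260)) = 1829/1549 - 1679/(2065/2442 - 409/630) = 1829/1549 - 1679/25181/128205 = 1829/1549 - 1679*128205/25181 = 1829/1549 - 215256195/25181 = -333385790006/39005369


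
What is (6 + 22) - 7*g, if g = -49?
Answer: 371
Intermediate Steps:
(6 + 22) - 7*g = (6 + 22) - 7*(-49) = 28 + 343 = 371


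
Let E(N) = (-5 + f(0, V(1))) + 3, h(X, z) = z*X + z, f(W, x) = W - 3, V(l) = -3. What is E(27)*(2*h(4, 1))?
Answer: -50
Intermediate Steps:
f(W, x) = -3 + W
h(X, z) = z + X*z (h(X, z) = X*z + z = z + X*z)
E(N) = -5 (E(N) = (-5 + (-3 + 0)) + 3 = (-5 - 3) + 3 = -8 + 3 = -5)
E(27)*(2*h(4, 1)) = -10*1*(1 + 4) = -10*1*5 = -10*5 = -5*10 = -50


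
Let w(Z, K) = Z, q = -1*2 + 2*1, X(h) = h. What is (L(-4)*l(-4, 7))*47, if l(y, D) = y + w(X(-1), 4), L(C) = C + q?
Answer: 940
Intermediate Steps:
q = 0 (q = -2 + 2 = 0)
L(C) = C (L(C) = C + 0 = C)
l(y, D) = -1 + y (l(y, D) = y - 1 = -1 + y)
(L(-4)*l(-4, 7))*47 = -4*(-1 - 4)*47 = -4*(-5)*47 = 20*47 = 940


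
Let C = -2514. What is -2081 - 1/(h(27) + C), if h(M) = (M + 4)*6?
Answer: -4844567/2328 ≈ -2081.0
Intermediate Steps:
h(M) = 24 + 6*M (h(M) = (4 + M)*6 = 24 + 6*M)
-2081 - 1/(h(27) + C) = -2081 - 1/((24 + 6*27) - 2514) = -2081 - 1/((24 + 162) - 2514) = -2081 - 1/(186 - 2514) = -2081 - 1/(-2328) = -2081 - 1*(-1/2328) = -2081 + 1/2328 = -4844567/2328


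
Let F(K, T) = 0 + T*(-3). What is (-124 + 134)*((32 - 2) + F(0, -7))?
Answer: 510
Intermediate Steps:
F(K, T) = -3*T (F(K, T) = 0 - 3*T = -3*T)
(-124 + 134)*((32 - 2) + F(0, -7)) = (-124 + 134)*((32 - 2) - 3*(-7)) = 10*(30 + 21) = 10*51 = 510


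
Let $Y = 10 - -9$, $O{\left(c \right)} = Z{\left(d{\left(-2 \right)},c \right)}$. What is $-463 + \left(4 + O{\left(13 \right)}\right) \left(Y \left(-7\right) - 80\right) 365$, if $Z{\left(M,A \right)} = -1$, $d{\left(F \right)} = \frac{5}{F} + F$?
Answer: $-233698$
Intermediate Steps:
$d{\left(F \right)} = F + \frac{5}{F}$
$O{\left(c \right)} = -1$
$Y = 19$ ($Y = 10 + 9 = 19$)
$-463 + \left(4 + O{\left(13 \right)}\right) \left(Y \left(-7\right) - 80\right) 365 = -463 + \left(4 - 1\right) \left(19 \left(-7\right) - 80\right) 365 = -463 + 3 \left(-133 - 80\right) 365 = -463 + 3 \left(-213\right) 365 = -463 - 233235 = -233698$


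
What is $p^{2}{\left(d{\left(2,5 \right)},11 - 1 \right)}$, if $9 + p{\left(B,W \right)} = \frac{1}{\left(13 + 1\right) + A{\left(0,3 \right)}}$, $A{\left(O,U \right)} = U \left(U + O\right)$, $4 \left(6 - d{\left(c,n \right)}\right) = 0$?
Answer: $\frac{42436}{529} \approx 80.219$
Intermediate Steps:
$d{\left(c,n \right)} = 6$ ($d{\left(c,n \right)} = 6 - 0 = 6 + 0 = 6$)
$A{\left(O,U \right)} = U \left(O + U\right)$
$p{\left(B,W \right)} = - \frac{206}{23}$ ($p{\left(B,W \right)} = -9 + \frac{1}{\left(13 + 1\right) + 3 \left(0 + 3\right)} = -9 + \frac{1}{14 + 3 \cdot 3} = -9 + \frac{1}{14 + 9} = -9 + \frac{1}{23} = - \frac{206}{23}$)
$p^{2}{\left(d{\left(2,5 \right)},11 - 1 \right)} = \left(- \frac{206}{23}\right)^{2} = \frac{42436}{529}$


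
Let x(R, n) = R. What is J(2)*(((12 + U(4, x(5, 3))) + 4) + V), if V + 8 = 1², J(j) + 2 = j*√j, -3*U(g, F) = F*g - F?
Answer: -8 + 8*√2 ≈ 3.3137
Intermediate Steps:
U(g, F) = F/3 - F*g/3 (U(g, F) = -(F*g - F)/3 = -(-F + F*g)/3 = F/3 - F*g/3)
J(j) = -2 + j^(3/2) (J(j) = -2 + j*√j = -2 + j^(3/2))
V = -7 (V = -8 + 1² = -8 + 1 = -7)
J(2)*(((12 + U(4, x(5, 3))) + 4) + V) = (-2 + 2^(3/2))*(((12 + (⅓)*5*(1 - 1*4)) + 4) - 7) = (-2 + 2*√2)*(((12 + (⅓)*5*(1 - 4)) + 4) - 7) = (-2 + 2*√2)*(((12 + (⅓)*5*(-3)) + 4) - 7) = (-2 + 2*√2)*(((12 - 5) + 4) - 7) = (-2 + 2*√2)*((7 + 4) - 7) = (-2 + 2*√2)*(11 - 7) = (-2 + 2*√2)*4 = -8 + 8*√2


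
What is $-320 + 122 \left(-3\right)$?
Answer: $-686$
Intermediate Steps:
$-320 + 122 \left(-3\right) = -320 - 366 = -686$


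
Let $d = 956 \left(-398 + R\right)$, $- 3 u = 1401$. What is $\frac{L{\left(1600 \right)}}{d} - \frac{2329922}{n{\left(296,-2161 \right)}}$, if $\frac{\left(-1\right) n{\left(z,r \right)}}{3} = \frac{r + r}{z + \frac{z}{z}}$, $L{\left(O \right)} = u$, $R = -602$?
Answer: $- \frac{110256567874813}{2065916000} \approx -53369.0$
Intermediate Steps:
$u = -467$ ($u = \left(- \frac{1}{3}\right) 1401 = -467$)
$L{\left(O \right)} = -467$
$n{\left(z,r \right)} = - \frac{6 r}{1 + z}$ ($n{\left(z,r \right)} = - 3 \frac{r + r}{z + \frac{z}{z}} = - 3 \frac{2 r}{z + 1} = - 3 \frac{2 r}{1 + z} = - \frac{6 r}{1 + z}$)
$d = -956000$ ($d = 956 \left(-398 - 602\right) = 956 \left(-1000\right) = -956000$)
$\frac{L{\left(1600 \right)}}{d} - \frac{2329922}{n{\left(296,-2161 \right)}} = - \frac{467}{-956000} - \frac{2329922}{\left(-6\right) \left(-2161\right) \frac{1}{1 + 296}} = \left(-467\right) \left(- \frac{1}{956000}\right) - \frac{2329922}{\left(-6\right) \left(-2161\right) \frac{1}{297}} = \frac{467}{956000} - \frac{2329922}{\left(-6\right) \left(-2161\right) \frac{1}{297}} = \frac{467}{956000} - \frac{2329922}{\frac{4322}{99}} = \frac{467}{956000} - \frac{115331139}{2161} = - \frac{110256567874813}{2065916000}$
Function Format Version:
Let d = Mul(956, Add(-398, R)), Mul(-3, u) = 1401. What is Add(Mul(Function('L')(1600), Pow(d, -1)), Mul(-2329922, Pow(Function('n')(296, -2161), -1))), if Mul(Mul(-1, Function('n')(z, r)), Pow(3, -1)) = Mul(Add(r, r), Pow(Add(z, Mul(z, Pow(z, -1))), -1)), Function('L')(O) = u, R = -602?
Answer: Rational(-110256567874813, 2065916000) ≈ -53369.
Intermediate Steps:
u = -467 (u = Mul(Rational(-1, 3), 1401) = -467)
Function('L')(O) = -467
Function('n')(z, r) = Mul(-6, r, Pow(Add(1, z), -1)) (Function('n')(z, r) = Mul(-3, Mul(Add(r, r), Pow(Add(z, Mul(z, Pow(z, -1))), -1))) = Mul(-3, Mul(Mul(2, r), Pow(Add(z, 1), -1))) = Mul(-3, Mul(Mul(2, r), Pow(Add(1, z), -1))) = Mul(-3, Mul(2, r, Pow(Add(1, z), -1))) = Mul(-6, r, Pow(Add(1, z), -1)))
d = -956000 (d = Mul(956, Add(-398, -602)) = Mul(956, -1000) = -956000)
Add(Mul(Function('L')(1600), Pow(d, -1)), Mul(-2329922, Pow(Function('n')(296, -2161), -1))) = Add(Mul(-467, Pow(-956000, -1)), Mul(-2329922, Pow(Mul(-6, -2161, Pow(Add(1, 296), -1)), -1))) = Add(Mul(-467, Rational(-1, 956000)), Mul(-2329922, Pow(Mul(-6, -2161, Pow(297, -1)), -1))) = Add(Rational(467, 956000), Mul(-2329922, Pow(Mul(-6, -2161, Rational(1, 297)), -1))) = Add(Rational(467, 956000), Mul(-2329922, Pow(Rational(4322, 99), -1))) = Add(Rational(467, 956000), Mul(-2329922, Rational(99, 4322))) = Add(Rational(467, 956000), Rational(-115331139, 2161)) = Rational(-110256567874813, 2065916000)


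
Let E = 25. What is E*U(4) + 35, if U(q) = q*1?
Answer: 135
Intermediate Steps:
U(q) = q
E*U(4) + 35 = 25*4 + 35 = 100 + 35 = 135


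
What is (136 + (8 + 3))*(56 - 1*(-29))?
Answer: 12495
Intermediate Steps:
(136 + (8 + 3))*(56 - 1*(-29)) = (136 + 11)*(56 + 29) = 147*85 = 12495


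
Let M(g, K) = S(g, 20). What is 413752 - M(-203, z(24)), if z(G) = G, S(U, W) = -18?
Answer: 413770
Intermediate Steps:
M(g, K) = -18
413752 - M(-203, z(24)) = 413752 - 1*(-18) = 413752 + 18 = 413770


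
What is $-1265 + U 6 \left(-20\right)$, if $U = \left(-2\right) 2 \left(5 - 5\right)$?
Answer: $-1265$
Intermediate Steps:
$U = 0$ ($U = \left(-4\right) 0 = 0$)
$-1265 + U 6 \left(-20\right) = -1265 + 0 \cdot 6 \left(-20\right) = -1265 + 0 \left(-120\right) = -1265 + 0 = -1265$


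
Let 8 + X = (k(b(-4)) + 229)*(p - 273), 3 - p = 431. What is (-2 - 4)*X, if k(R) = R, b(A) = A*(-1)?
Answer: 980046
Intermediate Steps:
p = -428 (p = 3 - 1*431 = 3 - 431 = -428)
b(A) = -A
X = -163341 (X = -8 + (-1*(-4) + 229)*(-428 - 273) = -8 + (4 + 229)*(-701) = -8 + 233*(-701) = -8 - 163333 = -163341)
(-2 - 4)*X = (-2 - 4)*(-163341) = -6*(-163341) = 980046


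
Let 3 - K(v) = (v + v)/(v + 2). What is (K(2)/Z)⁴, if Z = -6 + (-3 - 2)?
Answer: 16/14641 ≈ 0.0010928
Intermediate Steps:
K(v) = 3 - 2*v/(2 + v) (K(v) = 3 - (v + v)/(v + 2) = 3 - 2*v/(2 + v))
Z = -11 (Z = -6 - 5 = -11)
(K(2)/Z)⁴ = (((6 + 2)/(2 + 2))/(-11))⁴ = ((8/4)*(-1/11))⁴ = (((¼)*8)*(-1/11))⁴ = (2*(-1/11))⁴ = (-2/11)⁴ = 16/14641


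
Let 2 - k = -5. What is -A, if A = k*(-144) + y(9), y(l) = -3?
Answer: 1011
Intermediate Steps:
k = 7 (k = 2 - 1*(-5) = 2 + 5 = 7)
A = -1011 (A = 7*(-144) - 3 = -1008 - 3 = -1011)
-A = -1*(-1011) = 1011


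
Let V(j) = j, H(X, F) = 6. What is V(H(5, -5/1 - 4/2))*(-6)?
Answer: -36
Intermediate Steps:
V(H(5, -5/1 - 4/2))*(-6) = 6*(-6) = -36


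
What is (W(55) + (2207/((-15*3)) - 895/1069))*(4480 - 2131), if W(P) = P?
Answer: 64262637/5345 ≈ 12023.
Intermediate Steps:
(W(55) + (2207/((-15*3)) - 895/1069))*(4480 - 2131) = (55 + (2207/((-15*3)) - 895/1069))*(4480 - 2131) = (55 + (2207/(-45) - 895*1/1069))*2349 = (55 + (2207*(-1/45) - 895/1069))*2349 = (55 + (-2207/45 - 895/1069))*2349 = (55 - 2399558/48105)*2349 = (246217/48105)*2349 = 64262637/5345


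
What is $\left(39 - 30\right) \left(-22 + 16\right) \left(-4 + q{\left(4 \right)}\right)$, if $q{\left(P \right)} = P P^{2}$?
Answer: $-3240$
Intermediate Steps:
$q{\left(P \right)} = P^{3}$
$\left(39 - 30\right) \left(-22 + 16\right) \left(-4 + q{\left(4 \right)}\right) = \left(39 - 30\right) \left(-22 + 16\right) \left(-4 + 4^{3}\right) = 9 \left(- 6 \left(-4 + 64\right)\right) = 9 \left(\left(-6\right) 60\right) = 9 \left(-360\right) = -3240$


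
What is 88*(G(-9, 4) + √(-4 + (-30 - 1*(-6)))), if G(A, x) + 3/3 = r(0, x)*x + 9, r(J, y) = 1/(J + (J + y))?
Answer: 792 + 176*I*√7 ≈ 792.0 + 465.65*I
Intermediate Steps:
r(J, y) = 1/(y + 2*J)
G(A, x) = 9 (G(A, x) = -1 + (x/(x + 2*0) + 9) = -1 + (x/(x + 0) + 9) = -1 + (x/x + 9) = -1 + (1 + 9) = -1 + 10 = 9)
88*(G(-9, 4) + √(-4 + (-30 - 1*(-6)))) = 88*(9 + √(-4 + (-30 - 1*(-6)))) = 88*(9 + √(-4 + (-30 + 6))) = 88*(9 + √(-4 - 24)) = 88*(9 + √(-28)) = 88*(9 + 2*I*√7) = 792 + 176*I*√7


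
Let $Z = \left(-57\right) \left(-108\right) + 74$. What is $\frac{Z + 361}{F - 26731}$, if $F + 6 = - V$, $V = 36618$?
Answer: $- \frac{6591}{63355} \approx -0.10403$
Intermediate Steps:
$Z = 6230$ ($Z = 6156 + 74 = 6230$)
$F = -36624$ ($F = -6 - 36618 = -36624$)
$\frac{Z + 361}{F - 26731} = \frac{6230 + 361}{-36624 - 26731} = \frac{6591}{-63355} = 6591 \left(- \frac{1}{63355}\right) = - \frac{6591}{63355}$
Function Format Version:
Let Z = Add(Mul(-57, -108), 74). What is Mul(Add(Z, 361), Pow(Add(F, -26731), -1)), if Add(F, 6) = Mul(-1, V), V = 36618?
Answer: Rational(-6591, 63355) ≈ -0.10403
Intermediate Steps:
Z = 6230 (Z = Add(6156, 74) = 6230)
F = -36624 (F = Add(-6, Mul(-1, 36618)) = Add(-6, -36618) = -36624)
Mul(Add(Z, 361), Pow(Add(F, -26731), -1)) = Mul(Add(6230, 361), Pow(Add(-36624, -26731), -1)) = Mul(6591, Pow(-63355, -1)) = Mul(6591, Rational(-1, 63355)) = Rational(-6591, 63355)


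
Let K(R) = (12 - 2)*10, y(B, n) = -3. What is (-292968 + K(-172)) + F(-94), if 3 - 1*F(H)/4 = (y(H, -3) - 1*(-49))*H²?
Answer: -1918680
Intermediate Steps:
K(R) = 100 (K(R) = 10*10 = 100)
F(H) = 12 - 184*H² (F(H) = 12 - 4*(-3 - 1*(-49))*H² = 12 - 4*(-3 + 49)*H² = 12 - 184*H²)
(-292968 + K(-172)) + F(-94) = (-292968 + 100) + (12 - 184*(-94)²) = -292868 + (12 - 184*8836) = -292868 + (12 - 1625824) = -292868 - 1625812 = -1918680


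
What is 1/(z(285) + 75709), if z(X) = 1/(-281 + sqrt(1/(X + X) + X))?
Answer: 3395194096001/257046737687829749 + sqrt(92597070)/257046737687829749 ≈ 1.3208e-5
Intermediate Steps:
z(X) = 1/(-281 + sqrt(X + 1/(2*X))) (z(X) = 1/(-281 + sqrt(1/(2*X) + X)) = 1/(-281 + sqrt(X + 1/(2*X))))
1/(z(285) + 75709) = 1/(2/(-562 + sqrt(2)*sqrt(1/285 + 2*285)) + 75709) = 1/(2/(-562 + sqrt(2)*sqrt(1/285 + 570)) + 75709) = 1/(2/(-562 + sqrt(2)*sqrt(162451/285)) + 75709) = 1/(2/(-562 + sqrt(2)*(sqrt(46298535)/285)) + 75709) = 1/(2/(-562 + sqrt(92597070)/285) + 75709) = 1/(75709 + 2/(-562 + sqrt(92597070)/285))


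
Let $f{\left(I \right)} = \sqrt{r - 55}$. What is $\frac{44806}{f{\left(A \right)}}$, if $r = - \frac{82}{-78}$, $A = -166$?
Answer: $- \frac{22403 i \sqrt{20514}}{526} \approx - 6100.2 i$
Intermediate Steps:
$r = \frac{41}{39}$ ($r = \left(-82\right) \left(- \frac{1}{78}\right) = \frac{41}{39} \approx 1.0513$)
$f{\left(I \right)} = \frac{2 i \sqrt{20514}}{39}$ ($f{\left(I \right)} = \sqrt{\frac{41}{39} - 55} = \sqrt{- \frac{2104}{39}} = \frac{2 i \sqrt{20514}}{39}$)
$\frac{44806}{f{\left(A \right)}} = \frac{44806}{\frac{2}{39} i \sqrt{20514}} = 44806 \left(- \frac{i \sqrt{20514}}{1052}\right) = - \frac{22403 i \sqrt{20514}}{526}$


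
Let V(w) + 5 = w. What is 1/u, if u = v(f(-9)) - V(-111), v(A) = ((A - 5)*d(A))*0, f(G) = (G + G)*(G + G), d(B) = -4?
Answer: 1/116 ≈ 0.0086207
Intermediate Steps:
V(w) = -5 + w
f(G) = 4*G² (f(G) = (2*G)*(2*G) = 4*G²)
v(A) = 0 (v(A) = ((A - 5)*(-4))*0 = ((-5 + A)*(-4))*0 = (20 - 4*A)*0 = 0)
u = 116 (u = 0 - (-5 - 111) = 0 - 1*(-116) = 0 + 116 = 116)
1/u = 1/116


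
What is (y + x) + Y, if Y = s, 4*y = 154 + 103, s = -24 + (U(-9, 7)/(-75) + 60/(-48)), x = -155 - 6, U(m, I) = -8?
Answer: -9142/75 ≈ -121.89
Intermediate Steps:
x = -161
s = -7543/300 (s = -24 + (-8/(-75) + 60/(-48)) = -24 + (-8*(-1/75) + 60*(-1/48)) = -24 + (8/75 - 5/4) = -24 - 343/300 = -7543/300 ≈ -25.143)
y = 257/4 (y = (154 + 103)/4 = (1/4)*257 = 257/4 ≈ 64.250)
Y = -7543/300 ≈ -25.143
(y + x) + Y = (257/4 - 161) - 7543/300 = -387/4 - 7543/300 = -9142/75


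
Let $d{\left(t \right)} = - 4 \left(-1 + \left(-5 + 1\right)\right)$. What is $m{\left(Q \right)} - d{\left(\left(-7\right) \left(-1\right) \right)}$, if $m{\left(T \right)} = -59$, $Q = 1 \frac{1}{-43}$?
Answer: $-79$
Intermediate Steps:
$d{\left(t \right)} = 20$ ($d{\left(t \right)} = - 4 \left(-1 - 4\right) = \left(-4\right) \left(-5\right) = 20$)
$Q = - \frac{1}{43}$ ($Q = 1 \left(- \frac{1}{43}\right) = - \frac{1}{43} \approx -0.023256$)
$m{\left(Q \right)} - d{\left(\left(-7\right) \left(-1\right) \right)} = -59 - 20 = -79$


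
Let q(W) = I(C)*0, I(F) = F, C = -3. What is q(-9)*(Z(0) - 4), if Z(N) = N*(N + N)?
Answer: 0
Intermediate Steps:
q(W) = 0 (q(W) = -3*0 = 0)
Z(N) = 2*N² (Z(N) = N*(2*N) = 2*N²)
q(-9)*(Z(0) - 4) = 0*(2*0² - 4) = 0*(2*0 - 4) = 0*(0 - 4) = 0*(-4) = 0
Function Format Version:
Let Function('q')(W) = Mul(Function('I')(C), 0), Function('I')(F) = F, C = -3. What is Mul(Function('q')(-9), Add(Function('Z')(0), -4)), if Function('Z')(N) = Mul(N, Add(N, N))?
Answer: 0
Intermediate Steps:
Function('q')(W) = 0 (Function('q')(W) = Mul(-3, 0) = 0)
Function('Z')(N) = Mul(2, Pow(N, 2)) (Function('Z')(N) = Mul(N, Mul(2, N)) = Mul(2, Pow(N, 2)))
Mul(Function('q')(-9), Add(Function('Z')(0), -4)) = Mul(0, Add(Mul(2, Pow(0, 2)), -4)) = Mul(0, Add(Mul(2, 0), -4)) = Mul(0, Add(0, -4)) = Mul(0, -4) = 0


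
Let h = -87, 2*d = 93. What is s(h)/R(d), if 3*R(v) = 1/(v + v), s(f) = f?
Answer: -24273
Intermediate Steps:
d = 93/2 (d = (1/2)*93 = 93/2 ≈ 46.500)
R(v) = 1/(6*v) (R(v) = 1/(3*(v + v)) = 1/(3*((2*v))) = (1/(2*v))/3 = 1/(6*v))
s(h)/R(d) = -87/(1/(6*(93/2))) = -87/((1/6)*(2/93)) = -87/1/279 = -87*279 = -24273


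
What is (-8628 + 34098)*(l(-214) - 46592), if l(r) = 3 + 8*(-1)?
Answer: -1186825590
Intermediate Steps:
l(r) = -5 (l(r) = 3 - 8 = -5)
(-8628 + 34098)*(l(-214) - 46592) = (-8628 + 34098)*(-5 - 46592) = 25470*(-46597) = -1186825590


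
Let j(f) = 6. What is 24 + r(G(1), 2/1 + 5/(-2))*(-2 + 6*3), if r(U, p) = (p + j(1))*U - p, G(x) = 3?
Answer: 296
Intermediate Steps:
r(U, p) = -p + U*(6 + p) (r(U, p) = (p + 6)*U - p = (6 + p)*U - p = U*(6 + p) - p = -p + U*(6 + p))
24 + r(G(1), 2/1 + 5/(-2))*(-2 + 6*3) = 24 + (-(2/1 + 5/(-2)) + 6*3 + 3*(2/1 + 5/(-2)))*(-2 + 6*3) = 24 + (-(2*1 + 5*(-1/2)) + 18 + 3*(2*1 + 5*(-1/2)))*(-2 + 18) = 24 + (-(2 - 5/2) + 18 + 3*(2 - 5/2))*16 = 24 + (-1*(-1/2) + 18 + 3*(-1/2))*16 = 24 + (1/2 + 18 - 3/2)*16 = 24 + 17*16 = 24 + 272 = 296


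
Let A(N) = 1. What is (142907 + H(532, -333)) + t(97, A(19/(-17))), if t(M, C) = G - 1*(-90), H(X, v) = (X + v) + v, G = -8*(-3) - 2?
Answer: 142885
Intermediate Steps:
G = 22 (G = 24 - 2 = 22)
H(X, v) = X + 2*v
t(M, C) = 112 (t(M, C) = 22 - 1*(-90) = 22 + 90 = 112)
(142907 + H(532, -333)) + t(97, A(19/(-17))) = (142907 + (532 + 2*(-333))) + 112 = (142907 + (532 - 666)) + 112 = (142907 - 134) + 112 = 142773 + 112 = 142885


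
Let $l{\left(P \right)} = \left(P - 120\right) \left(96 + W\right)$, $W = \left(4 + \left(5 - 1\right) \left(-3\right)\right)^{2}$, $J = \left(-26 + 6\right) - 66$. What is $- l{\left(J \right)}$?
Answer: $32960$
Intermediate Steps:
$J = -86$ ($J = -20 - 66 = -86$)
$W = 64$ ($W = \left(4 + 4 \left(-3\right)\right)^{2} = \left(4 - 12\right)^{2} = \left(-8\right)^{2} = 64$)
$l{\left(P \right)} = -19200 + 160 P$ ($l{\left(P \right)} = \left(P - 120\right) \left(96 + 64\right) = \left(-120 + P\right) 160 = -19200 + 160 P$)
$- l{\left(J \right)} = - (-19200 + 160 \left(-86\right)) = - (-19200 - 13760) = \left(-1\right) \left(-32960\right) = 32960$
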